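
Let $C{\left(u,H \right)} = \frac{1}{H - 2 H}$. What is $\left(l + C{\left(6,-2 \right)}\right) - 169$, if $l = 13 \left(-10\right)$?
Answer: $- \frac{597}{2} \approx -298.5$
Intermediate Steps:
$l = -130$
$C{\left(u,H \right)} = - \frac{1}{H}$ ($C{\left(u,H \right)} = \frac{1}{\left(-1\right) H} = - \frac{1}{H}$)
$\left(l + C{\left(6,-2 \right)}\right) - 169 = \left(-130 - \frac{1}{-2}\right) - 169 = \left(-130 - - \frac{1}{2}\right) - 169 = \left(-130 + \frac{1}{2}\right) - 169 = - \frac{259}{2} - 169 = - \frac{597}{2}$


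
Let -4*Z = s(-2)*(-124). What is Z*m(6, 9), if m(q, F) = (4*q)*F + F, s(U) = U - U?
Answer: 0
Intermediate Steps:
s(U) = 0
m(q, F) = F + 4*F*q (m(q, F) = 4*F*q + F = F + 4*F*q)
Z = 0 (Z = -0*(-124) = -1/4*0 = 0)
Z*m(6, 9) = 0*(9*(1 + 4*6)) = 0*(9*(1 + 24)) = 0*(9*25) = 0*225 = 0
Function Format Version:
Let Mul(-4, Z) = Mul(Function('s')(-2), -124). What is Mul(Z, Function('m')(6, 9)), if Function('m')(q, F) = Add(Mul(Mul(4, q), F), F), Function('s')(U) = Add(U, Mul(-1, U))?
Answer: 0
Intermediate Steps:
Function('s')(U) = 0
Function('m')(q, F) = Add(F, Mul(4, F, q)) (Function('m')(q, F) = Add(Mul(4, F, q), F) = Add(F, Mul(4, F, q)))
Z = 0 (Z = Mul(Rational(-1, 4), Mul(0, -124)) = Mul(Rational(-1, 4), 0) = 0)
Mul(Z, Function('m')(6, 9)) = Mul(0, Mul(9, Add(1, Mul(4, 6)))) = Mul(0, Mul(9, Add(1, 24))) = Mul(0, Mul(9, 25)) = Mul(0, 225) = 0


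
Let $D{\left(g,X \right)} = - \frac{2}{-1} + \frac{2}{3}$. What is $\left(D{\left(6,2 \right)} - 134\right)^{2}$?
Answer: $\frac{155236}{9} \approx 17248.0$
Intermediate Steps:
$D{\left(g,X \right)} = \frac{8}{3}$ ($D{\left(g,X \right)} = \left(-2\right) \left(-1\right) + 2 \cdot \frac{1}{3} = 2 + \frac{2}{3} = \frac{8}{3}$)
$\left(D{\left(6,2 \right)} - 134\right)^{2} = \left(\frac{8}{3} - 134\right)^{2} = \left(- \frac{394}{3}\right)^{2} = \frac{155236}{9}$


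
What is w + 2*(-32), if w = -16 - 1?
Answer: -81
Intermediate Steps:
w = -17
w + 2*(-32) = -17 + 2*(-32) = -17 - 64 = -81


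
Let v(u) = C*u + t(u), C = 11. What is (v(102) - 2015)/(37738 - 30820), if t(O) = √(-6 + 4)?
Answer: -893/6918 + I*√2/6918 ≈ -0.12908 + 0.00020443*I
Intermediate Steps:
t(O) = I*√2 (t(O) = √(-2) = I*√2)
v(u) = 11*u + I*√2
(v(102) - 2015)/(37738 - 30820) = ((11*102 + I*√2) - 2015)/(37738 - 30820) = ((1122 + I*√2) - 2015)/6918 = (-893 + I*√2)*(1/6918) = -893/6918 + I*√2/6918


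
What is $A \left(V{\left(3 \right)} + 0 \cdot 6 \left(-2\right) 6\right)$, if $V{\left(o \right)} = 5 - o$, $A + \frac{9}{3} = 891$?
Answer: $1776$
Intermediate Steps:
$A = 888$ ($A = -3 + 891 = 888$)
$A \left(V{\left(3 \right)} + 0 \cdot 6 \left(-2\right) 6\right) = 888 \left(\left(5 - 3\right) + 0 \cdot 6 \left(-2\right) 6\right) = 888 \left(\left(5 - 3\right) + 0 \left(\left(-12\right) 6\right)\right) = 888 \left(2 + 0 \left(-72\right)\right) = 888 \left(2 + 0\right) = 888 \cdot 2 = 1776$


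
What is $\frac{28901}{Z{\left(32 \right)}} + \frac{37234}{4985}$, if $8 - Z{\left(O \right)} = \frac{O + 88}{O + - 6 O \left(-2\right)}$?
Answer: $\frac{7506648054}{1998985} \approx 3755.2$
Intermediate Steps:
$Z{\left(O \right)} = 8 - \frac{88 + O}{13 O}$ ($Z{\left(O \right)} = 8 - \frac{O + 88}{O + - 6 O \left(-2\right)} = 8 - \frac{88 + O}{O + 12 O} = 8 - \frac{88 + O}{13 O}$)
$\frac{28901}{Z{\left(32 \right)}} + \frac{37234}{4985} = \frac{28901}{\frac{1}{13} \cdot \frac{1}{32} \left(-88 + 103 \cdot 32\right)} + \frac{37234}{4985} = \frac{28901}{\frac{1}{13} \cdot \frac{1}{32} \left(-88 + 3296\right)} + 37234 \cdot \frac{1}{4985} = \frac{28901}{\frac{1}{13} \cdot \frac{1}{32} \cdot 3208} + \frac{37234}{4985} = \frac{28901}{\frac{401}{52}} + \frac{37234}{4985} = 28901 \cdot \frac{52}{401} + \frac{37234}{4985} = \frac{1502852}{401} + \frac{37234}{4985} = \frac{7506648054}{1998985}$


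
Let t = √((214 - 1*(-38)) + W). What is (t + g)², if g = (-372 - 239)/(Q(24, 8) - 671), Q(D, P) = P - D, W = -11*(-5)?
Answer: 145267804/471969 + 1222*√307/687 ≈ 338.96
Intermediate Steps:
W = 55
g = 611/687 (g = (-372 - 239)/((8 - 1*24) - 671) = -611/((8 - 24) - 671) = -611/(-16 - 671) = -611/(-687) = -611*(-1/687) = 611/687 ≈ 0.88937)
t = √307 (t = √((214 - 1*(-38)) + 55) = √((214 + 38) + 55) = √(252 + 55) = √307 ≈ 17.521)
(t + g)² = (√307 + 611/687)² = (611/687 + √307)²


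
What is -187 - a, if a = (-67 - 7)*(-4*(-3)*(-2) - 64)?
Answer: -6699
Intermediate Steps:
a = 6512 (a = -74*(12*(-2) - 64) = -74*(-24 - 64) = -74*(-88) = 6512)
-187 - a = -187 - 1*6512 = -187 - 6512 = -6699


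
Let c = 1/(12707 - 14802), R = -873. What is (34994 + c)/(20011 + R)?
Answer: 73312429/40094110 ≈ 1.8285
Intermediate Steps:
c = -1/2095 (c = 1/(-2095) = -1/2095 ≈ -0.00047733)
(34994 + c)/(20011 + R) = (34994 - 1/2095)/(20011 - 873) = (73312429/2095)/19138 = (73312429/2095)*(1/19138) = 73312429/40094110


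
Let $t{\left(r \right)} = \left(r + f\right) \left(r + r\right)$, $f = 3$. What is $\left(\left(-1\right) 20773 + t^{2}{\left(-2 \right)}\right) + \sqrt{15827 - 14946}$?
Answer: $-20757 + \sqrt{881} \approx -20727.0$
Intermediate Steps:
$t{\left(r \right)} = 2 r \left(3 + r\right)$ ($t{\left(r \right)} = \left(r + 3\right) \left(r + r\right) = \left(3 + r\right) 2 r = 2 r \left(3 + r\right)$)
$\left(\left(-1\right) 20773 + t^{2}{\left(-2 \right)}\right) + \sqrt{15827 - 14946} = \left(\left(-1\right) 20773 + \left(2 \left(-2\right) \left(3 - 2\right)\right)^{2}\right) + \sqrt{15827 - 14946} = \left(-20773 + \left(2 \left(-2\right) 1\right)^{2}\right) + \sqrt{881} = \left(-20773 + \left(-4\right)^{2}\right) + \sqrt{881} = \left(-20773 + 16\right) + \sqrt{881} = -20757 + \sqrt{881}$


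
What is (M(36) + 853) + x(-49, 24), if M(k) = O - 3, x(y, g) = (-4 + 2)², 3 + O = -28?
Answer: 823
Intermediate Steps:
O = -31 (O = -3 - 28 = -31)
x(y, g) = 4 (x(y, g) = (-2)² = 4)
M(k) = -34 (M(k) = -31 - 3 = -34)
(M(36) + 853) + x(-49, 24) = (-34 + 853) + 4 = 819 + 4 = 823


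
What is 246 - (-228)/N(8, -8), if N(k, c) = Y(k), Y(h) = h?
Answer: 549/2 ≈ 274.50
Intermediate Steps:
N(k, c) = k
246 - (-228)/N(8, -8) = 246 - (-228)/8 = 246 - 1*(-57/2) = 246 + 57/2 = 549/2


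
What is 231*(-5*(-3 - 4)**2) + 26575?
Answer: -30020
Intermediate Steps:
231*(-5*(-3 - 4)**2) + 26575 = 231*(-5*(-7)**2) + 26575 = 231*(-5*49) + 26575 = 231*(-245) + 26575 = -56595 + 26575 = -30020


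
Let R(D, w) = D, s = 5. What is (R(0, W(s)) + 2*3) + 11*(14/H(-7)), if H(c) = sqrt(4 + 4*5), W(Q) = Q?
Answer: 6 + 77*sqrt(6)/6 ≈ 37.435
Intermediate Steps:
H(c) = 2*sqrt(6) (H(c) = sqrt(4 + 20) = sqrt(24) = 2*sqrt(6))
(R(0, W(s)) + 2*3) + 11*(14/H(-7)) = (0 + 2*3) + 11*(14/((2*sqrt(6)))) = (0 + 6) + 11*(14*(sqrt(6)/12)) = 6 + 11*(7*sqrt(6)/6) = 6 + 77*sqrt(6)/6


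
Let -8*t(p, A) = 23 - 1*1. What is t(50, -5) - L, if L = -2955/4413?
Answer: -12241/5884 ≈ -2.0804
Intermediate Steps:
t(p, A) = -11/4 (t(p, A) = -(23 - 1*1)/8 = -(23 - 1)/8 = -⅛*22 = -11/4)
L = -985/1471 (L = -2955*1/4413 = -985/1471 ≈ -0.66961)
t(50, -5) - L = -11/4 - 1*(-985/1471) = -11/4 + 985/1471 = -12241/5884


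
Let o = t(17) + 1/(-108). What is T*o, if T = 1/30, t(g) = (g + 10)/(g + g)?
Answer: 1441/55080 ≈ 0.026162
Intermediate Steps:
t(g) = (10 + g)/(2*g) (t(g) = (10 + g)/((2*g)) = (10 + g)*(1/(2*g)) = (10 + g)/(2*g))
o = 1441/1836 (o = (½)*(10 + 17)/17 + 1/(-108) = (½)*(1/17)*27 - 1/108 = 27/34 - 1/108 = 1441/1836 ≈ 0.78486)
T = 1/30 ≈ 0.033333
T*o = (1/30)*(1441/1836) = 1441/55080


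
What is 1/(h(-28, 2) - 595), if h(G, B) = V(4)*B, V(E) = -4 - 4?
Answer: -1/611 ≈ -0.0016367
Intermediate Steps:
V(E) = -8
h(G, B) = -8*B
1/(h(-28, 2) - 595) = 1/(-8*2 - 595) = 1/(-16 - 595) = 1/(-611) = -1/611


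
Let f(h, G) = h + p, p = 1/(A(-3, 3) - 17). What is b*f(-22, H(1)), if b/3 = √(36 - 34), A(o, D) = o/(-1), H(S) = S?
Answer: -927*√2/14 ≈ -93.641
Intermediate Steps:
A(o, D) = -o (A(o, D) = o*(-1) = -o)
p = -1/14 (p = 1/(-1*(-3) - 17) = 1/(3 - 17) = 1/(-14) = -1/14 ≈ -0.071429)
b = 3*√2 (b = 3*√(36 - 34) = 3*√2 ≈ 4.2426)
f(h, G) = -1/14 + h (f(h, G) = h - 1/14 = -1/14 + h)
b*f(-22, H(1)) = (3*√2)*(-1/14 - 22) = (3*√2)*(-309/14) = -927*√2/14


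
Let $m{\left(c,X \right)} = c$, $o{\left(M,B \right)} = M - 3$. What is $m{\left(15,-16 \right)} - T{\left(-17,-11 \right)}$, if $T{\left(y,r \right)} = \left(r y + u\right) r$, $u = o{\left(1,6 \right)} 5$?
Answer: $1962$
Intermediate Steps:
$o{\left(M,B \right)} = -3 + M$
$u = -10$ ($u = \left(-3 + 1\right) 5 = \left(-2\right) 5 = -10$)
$T{\left(y,r \right)} = r \left(-10 + r y\right)$ ($T{\left(y,r \right)} = \left(r y - 10\right) r = \left(-10 + r y\right) r = r \left(-10 + r y\right)$)
$m{\left(15,-16 \right)} - T{\left(-17,-11 \right)} = 15 - - 11 \left(-10 - -187\right) = 15 - - 11 \left(-10 + 187\right) = 15 - \left(-11\right) 177 = 15 - -1947 = 15 + 1947 = 1962$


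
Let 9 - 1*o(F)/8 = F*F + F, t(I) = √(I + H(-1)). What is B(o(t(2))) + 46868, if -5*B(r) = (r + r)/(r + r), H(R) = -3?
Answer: 234339/5 ≈ 46868.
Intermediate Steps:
t(I) = √(-3 + I) (t(I) = √(I - 3) = √(-3 + I))
o(F) = 72 - 8*F - 8*F² (o(F) = 72 - 8*(F*F + F) = 72 - 8*(F² + F) = 72 - 8*(F + F²) = 72 + (-8*F - 8*F²) = 72 - 8*F - 8*F²)
B(r) = -⅕ (B(r) = -(r + r)/(5*(r + r)) = -2*r/(5*(2*r)) = -2*r*1/(2*r)/5 = -⅕*1 = -⅕)
B(o(t(2))) + 46868 = -⅕ + 46868 = 234339/5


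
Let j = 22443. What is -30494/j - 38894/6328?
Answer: -532932037/71009652 ≈ -7.5051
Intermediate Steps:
-30494/j - 38894/6328 = -30494/22443 - 38894/6328 = -30494*1/22443 - 38894*1/6328 = -30494/22443 - 19447/3164 = -532932037/71009652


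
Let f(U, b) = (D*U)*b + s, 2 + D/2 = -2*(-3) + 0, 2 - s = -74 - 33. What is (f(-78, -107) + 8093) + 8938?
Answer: 83908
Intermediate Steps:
s = 109 (s = 2 - (-74 - 33) = 2 - 1*(-107) = 2 + 107 = 109)
D = 8 (D = -4 + 2*(-2*(-3) + 0) = -4 + 2*(6 + 0) = -4 + 2*6 = -4 + 12 = 8)
f(U, b) = 109 + 8*U*b (f(U, b) = (8*U)*b + 109 = 8*U*b + 109 = 109 + 8*U*b)
(f(-78, -107) + 8093) + 8938 = ((109 + 8*(-78)*(-107)) + 8093) + 8938 = ((109 + 66768) + 8093) + 8938 = (66877 + 8093) + 8938 = 74970 + 8938 = 83908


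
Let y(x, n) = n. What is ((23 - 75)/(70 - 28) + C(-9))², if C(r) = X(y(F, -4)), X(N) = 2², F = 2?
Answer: 3364/441 ≈ 7.6281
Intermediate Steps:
X(N) = 4
C(r) = 4
((23 - 75)/(70 - 28) + C(-9))² = ((23 - 75)/(70 - 28) + 4)² = (-52/42 + 4)² = (-52*1/42 + 4)² = (-26/21 + 4)² = (58/21)² = 3364/441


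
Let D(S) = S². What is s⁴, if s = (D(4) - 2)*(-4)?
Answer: 9834496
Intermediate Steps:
s = -56 (s = (4² - 2)*(-4) = (16 - 2)*(-4) = 14*(-4) = -56)
s⁴ = (-56)⁴ = 9834496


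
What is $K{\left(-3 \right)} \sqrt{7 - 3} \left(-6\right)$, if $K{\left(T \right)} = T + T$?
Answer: $72$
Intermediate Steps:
$K{\left(T \right)} = 2 T$
$K{\left(-3 \right)} \sqrt{7 - 3} \left(-6\right) = 2 \left(-3\right) \sqrt{7 - 3} \left(-6\right) = - 6 \sqrt{4} \left(-6\right) = \left(-6\right) 2 \left(-6\right) = \left(-12\right) \left(-6\right) = 72$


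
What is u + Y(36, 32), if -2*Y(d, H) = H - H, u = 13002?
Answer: 13002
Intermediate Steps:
Y(d, H) = 0 (Y(d, H) = -(H - H)/2 = -½*0 = 0)
u + Y(36, 32) = 13002 + 0 = 13002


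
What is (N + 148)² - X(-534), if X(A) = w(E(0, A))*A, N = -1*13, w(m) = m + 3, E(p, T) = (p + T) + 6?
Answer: -262125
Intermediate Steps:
E(p, T) = 6 + T + p (E(p, T) = (T + p) + 6 = 6 + T + p)
w(m) = 3 + m
N = -13
X(A) = A*(9 + A) (X(A) = (3 + (6 + A + 0))*A = (3 + (6 + A))*A = (9 + A)*A = A*(9 + A))
(N + 148)² - X(-534) = (-13 + 148)² - (-534)*(9 - 534) = 135² - (-534)*(-525) = 18225 - 1*280350 = 18225 - 280350 = -262125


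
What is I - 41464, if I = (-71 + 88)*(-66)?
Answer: -42586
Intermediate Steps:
I = -1122 (I = 17*(-66) = -1122)
I - 41464 = -1122 - 41464 = -42586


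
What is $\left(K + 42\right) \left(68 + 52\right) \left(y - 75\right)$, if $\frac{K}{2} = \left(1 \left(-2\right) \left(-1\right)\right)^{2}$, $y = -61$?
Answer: $-816000$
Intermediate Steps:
$K = 8$ ($K = 2 \left(1 \left(-2\right) \left(-1\right)\right)^{2} = 2 \left(\left(-2\right) \left(-1\right)\right)^{2} = 2 \cdot 2^{2} = 2 \cdot 4 = 8$)
$\left(K + 42\right) \left(68 + 52\right) \left(y - 75\right) = \left(8 + 42\right) \left(68 + 52\right) \left(-61 - 75\right) = 50 \cdot 120 \left(-136\right) = 50 \left(-16320\right) = -816000$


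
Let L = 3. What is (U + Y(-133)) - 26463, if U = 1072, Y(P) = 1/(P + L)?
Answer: -3300831/130 ≈ -25391.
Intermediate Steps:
Y(P) = 1/(3 + P) (Y(P) = 1/(P + 3) = 1/(3 + P))
(U + Y(-133)) - 26463 = (1072 + 1/(3 - 133)) - 26463 = (1072 + 1/(-130)) - 26463 = (1072 - 1/130) - 26463 = 139359/130 - 26463 = -3300831/130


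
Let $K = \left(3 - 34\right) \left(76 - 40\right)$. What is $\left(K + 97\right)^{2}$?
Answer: $1038361$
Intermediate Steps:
$K = -1116$ ($K = \left(-31\right) 36 = -1116$)
$\left(K + 97\right)^{2} = \left(-1116 + 97\right)^{2} = \left(-1019\right)^{2} = 1038361$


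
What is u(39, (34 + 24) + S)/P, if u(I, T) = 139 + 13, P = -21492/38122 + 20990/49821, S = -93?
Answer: -36086247078/33821519 ≈ -1067.0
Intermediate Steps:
P = -135286076/949638081 (P = -21492*1/38122 + 20990*(1/49821) = -10746/19061 + 20990/49821 = -135286076/949638081 ≈ -0.14246)
u(I, T) = 152
u(39, (34 + 24) + S)/P = 152/(-135286076/949638081) = 152*(-949638081/135286076) = -36086247078/33821519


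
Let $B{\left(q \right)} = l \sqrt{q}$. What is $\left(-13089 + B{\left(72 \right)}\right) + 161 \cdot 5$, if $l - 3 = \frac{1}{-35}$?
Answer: $-12284 + \frac{624 \sqrt{2}}{35} \approx -12259.0$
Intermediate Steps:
$l = \frac{104}{35}$ ($l = 3 + \frac{1}{-35} = 3 - \frac{1}{35} = \frac{104}{35} \approx 2.9714$)
$B{\left(q \right)} = \frac{104 \sqrt{q}}{35}$
$\left(-13089 + B{\left(72 \right)}\right) + 161 \cdot 5 = \left(-13089 + \frac{104 \sqrt{72}}{35}\right) + 161 \cdot 5 = \left(-13089 + \frac{104 \cdot 6 \sqrt{2}}{35}\right) + 805 = \left(-13089 + \frac{624 \sqrt{2}}{35}\right) + 805 = -12284 + \frac{624 \sqrt{2}}{35}$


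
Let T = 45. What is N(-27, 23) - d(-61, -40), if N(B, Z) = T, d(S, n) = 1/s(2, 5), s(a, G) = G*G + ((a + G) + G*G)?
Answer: 2564/57 ≈ 44.982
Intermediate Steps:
s(a, G) = G + a + 2*G² (s(a, G) = G² + ((G + a) + G²) = G² + (G + a + G²) = G + a + 2*G²)
d(S, n) = 1/57 (d(S, n) = 1/(5 + 2 + 2*5²) = 1/(5 + 2 + 2*25) = 1/(5 + 2 + 50) = 1/57)
N(B, Z) = 45
N(-27, 23) - d(-61, -40) = 45 - 1*1/57 = 45 - 1/57 = 2564/57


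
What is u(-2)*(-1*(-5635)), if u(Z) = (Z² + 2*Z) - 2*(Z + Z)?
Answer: 45080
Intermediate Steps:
u(Z) = Z² - 2*Z (u(Z) = (Z² + 2*Z) - 4*Z = Z² - 2*Z)
u(-2)*(-1*(-5635)) = (-2*(-2 - 2))*(-1*(-5635)) = -2*(-4)*5635 = 8*5635 = 45080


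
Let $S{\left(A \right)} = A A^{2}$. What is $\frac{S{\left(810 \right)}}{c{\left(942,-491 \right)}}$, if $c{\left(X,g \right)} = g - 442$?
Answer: $- \frac{177147000}{311} \approx -5.696 \cdot 10^{5}$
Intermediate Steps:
$c{\left(X,g \right)} = -442 + g$ ($c{\left(X,g \right)} = g - 442 = -442 + g$)
$S{\left(A \right)} = A^{3}$
$\frac{S{\left(810 \right)}}{c{\left(942,-491 \right)}} = \frac{810^{3}}{-442 - 491} = \frac{531441000}{-933} = 531441000 \left(- \frac{1}{933}\right) = - \frac{177147000}{311}$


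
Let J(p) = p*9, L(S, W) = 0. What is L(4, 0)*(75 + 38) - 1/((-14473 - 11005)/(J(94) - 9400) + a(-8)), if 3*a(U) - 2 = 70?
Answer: -4277/115387 ≈ -0.037067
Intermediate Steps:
J(p) = 9*p
a(U) = 24 (a(U) = ⅔ + (⅓)*70 = ⅔ + 70/3 = 24)
L(4, 0)*(75 + 38) - 1/((-14473 - 11005)/(J(94) - 9400) + a(-8)) = 0*(75 + 38) - 1/((-14473 - 11005)/(9*94 - 9400) + 24) = 0*113 - 1/(-25478/(846 - 9400) + 24) = 0 - 1/(-25478/(-8554) + 24) = 0 - 1/(-25478*(-1/8554) + 24) = 0 - 1/(12739/4277 + 24) = 0 - 1/115387/4277 = 0 - 1*4277/115387 = 0 - 4277/115387 = -4277/115387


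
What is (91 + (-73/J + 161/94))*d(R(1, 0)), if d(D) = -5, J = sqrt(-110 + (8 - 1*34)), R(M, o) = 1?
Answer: -43575/94 - 365*I*sqrt(34)/68 ≈ -463.56 - 31.298*I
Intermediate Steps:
J = 2*I*sqrt(34) (J = sqrt(-110 + (8 - 34)) = sqrt(-110 - 26) = sqrt(-136) = 2*I*sqrt(34) ≈ 11.662*I)
(91 + (-73/J + 161/94))*d(R(1, 0)) = (91 + (-73*(-I*sqrt(34)/68) + 161/94))*(-5) = (91 + (-(-73)*I*sqrt(34)/68 + 161*(1/94)))*(-5) = (91 + (73*I*sqrt(34)/68 + 161/94))*(-5) = (91 + (161/94 + 73*I*sqrt(34)/68))*(-5) = (8715/94 + 73*I*sqrt(34)/68)*(-5) = -43575/94 - 365*I*sqrt(34)/68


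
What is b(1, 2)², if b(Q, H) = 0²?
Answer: 0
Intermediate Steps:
b(Q, H) = 0
b(1, 2)² = 0² = 0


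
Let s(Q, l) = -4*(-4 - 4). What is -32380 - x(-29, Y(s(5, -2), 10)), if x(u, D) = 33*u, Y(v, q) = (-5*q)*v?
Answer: -31423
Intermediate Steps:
s(Q, l) = 32 (s(Q, l) = -4*(-8) = 32)
Y(v, q) = -5*q*v
-32380 - x(-29, Y(s(5, -2), 10)) = -32380 - 33*(-29) = -32380 - 1*(-957) = -32380 + 957 = -31423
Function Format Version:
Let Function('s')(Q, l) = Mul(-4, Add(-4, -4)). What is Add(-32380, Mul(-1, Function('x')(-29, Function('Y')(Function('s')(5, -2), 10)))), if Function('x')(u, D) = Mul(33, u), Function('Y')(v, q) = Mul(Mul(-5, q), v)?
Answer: -31423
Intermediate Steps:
Function('s')(Q, l) = 32 (Function('s')(Q, l) = Mul(-4, -8) = 32)
Function('Y')(v, q) = Mul(-5, q, v)
Add(-32380, Mul(-1, Function('x')(-29, Function('Y')(Function('s')(5, -2), 10)))) = Add(-32380, Mul(-1, Mul(33, -29))) = Add(-32380, Mul(-1, -957)) = Add(-32380, 957) = -31423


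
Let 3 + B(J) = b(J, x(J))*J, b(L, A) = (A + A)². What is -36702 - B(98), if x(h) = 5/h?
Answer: -1798301/49 ≈ -36700.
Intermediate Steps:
b(L, A) = 4*A² (b(L, A) = (2*A)² = 4*A²)
B(J) = -3 + 100/J (B(J) = -3 + (4*(5/J)²)*J = -3 + (4*(25/J²))*J = -3 + (100/J²)*J = -3 + 100/J)
-36702 - B(98) = -36702 - (-3 + 100/98) = -36702 - (-3 + 100*(1/98)) = -36702 - (-3 + 50/49) = -36702 - 1*(-97/49) = -36702 + 97/49 = -1798301/49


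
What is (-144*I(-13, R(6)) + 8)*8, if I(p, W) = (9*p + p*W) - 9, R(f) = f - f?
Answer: 145216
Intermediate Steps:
R(f) = 0
I(p, W) = -9 + 9*p + W*p (I(p, W) = (9*p + W*p) - 9 = -9 + 9*p + W*p)
(-144*I(-13, R(6)) + 8)*8 = (-144*(-9 + 9*(-13) + 0*(-13)) + 8)*8 = (-144*(-9 - 117 + 0) + 8)*8 = (-144*(-126) + 8)*8 = (18144 + 8)*8 = 18152*8 = 145216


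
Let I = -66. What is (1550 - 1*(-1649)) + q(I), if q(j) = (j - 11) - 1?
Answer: 3121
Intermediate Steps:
q(j) = -12 + j (q(j) = (-11 + j) - 1 = -12 + j)
(1550 - 1*(-1649)) + q(I) = (1550 - 1*(-1649)) + (-12 - 66) = (1550 + 1649) - 78 = 3199 - 78 = 3121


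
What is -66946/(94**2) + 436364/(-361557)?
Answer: -14030253613/1597358826 ≈ -8.7834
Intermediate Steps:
-66946/(94**2) + 436364/(-361557) = -66946/8836 + 436364*(-1/361557) = -66946*1/8836 - 436364/361557 = -33473/4418 - 436364/361557 = -14030253613/1597358826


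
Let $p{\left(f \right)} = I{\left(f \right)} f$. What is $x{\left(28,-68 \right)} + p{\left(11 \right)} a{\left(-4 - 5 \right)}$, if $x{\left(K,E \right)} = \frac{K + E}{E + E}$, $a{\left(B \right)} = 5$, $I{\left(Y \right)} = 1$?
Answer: $\frac{940}{17} \approx 55.294$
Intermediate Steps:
$x{\left(K,E \right)} = \frac{E + K}{2 E}$
$p{\left(f \right)} = f$ ($p{\left(f \right)} = 1 f = f$)
$x{\left(28,-68 \right)} + p{\left(11 \right)} a{\left(-4 - 5 \right)} = \frac{-68 + 28}{2 \left(-68\right)} + 11 \cdot 5 = \frac{1}{2} \left(- \frac{1}{68}\right) \left(-40\right) + 55 = \frac{5}{17} + 55 = \frac{940}{17}$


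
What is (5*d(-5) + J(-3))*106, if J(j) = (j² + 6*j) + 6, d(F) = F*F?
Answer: 12932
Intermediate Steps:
d(F) = F²
J(j) = 6 + j² + 6*j
(5*d(-5) + J(-3))*106 = (5*(-5)² + (6 + (-3)² + 6*(-3)))*106 = (5*25 + (6 + 9 - 18))*106 = (125 - 3)*106 = 122*106 = 12932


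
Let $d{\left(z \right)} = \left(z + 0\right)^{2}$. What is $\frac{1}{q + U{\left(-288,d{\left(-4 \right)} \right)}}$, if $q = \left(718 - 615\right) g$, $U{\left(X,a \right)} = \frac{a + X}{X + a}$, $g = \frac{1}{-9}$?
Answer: $- \frac{9}{94} \approx -0.095745$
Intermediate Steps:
$d{\left(z \right)} = z^{2}$
$g = - \frac{1}{9} \approx -0.11111$
$U{\left(X,a \right)} = 1$ ($U{\left(X,a \right)} = \frac{X + a}{X + a} = 1$)
$q = - \frac{103}{9}$ ($q = \left(718 - 615\right) \left(- \frac{1}{9}\right) = 103 \left(- \frac{1}{9}\right) = - \frac{103}{9} \approx -11.444$)
$\frac{1}{q + U{\left(-288,d{\left(-4 \right)} \right)}} = \frac{1}{- \frac{103}{9} + 1} = \frac{1}{- \frac{94}{9}} = - \frac{9}{94}$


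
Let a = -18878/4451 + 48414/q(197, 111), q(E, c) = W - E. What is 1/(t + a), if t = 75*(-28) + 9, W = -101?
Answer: -663199/1497307288 ≈ -0.00044293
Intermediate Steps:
q(E, c) = -101 - E
a = -110558179/663199 (a = -18878/4451 + 48414/(-101 - 1*197) = -18878*1/4451 + 48414/(-101 - 197) = -18878/4451 + 48414/(-298) = -18878/4451 + 48414*(-1/298) = -18878/4451 - 24207/149 = -110558179/663199 ≈ -166.70)
t = -2091 (t = -2100 + 9 = -2091)
1/(t + a) = 1/(-2091 - 110558179/663199) = 1/(-1497307288/663199) = -663199/1497307288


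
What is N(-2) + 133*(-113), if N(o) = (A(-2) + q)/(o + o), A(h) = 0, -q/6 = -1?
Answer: -30061/2 ≈ -15031.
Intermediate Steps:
q = 6 (q = -6*(-1) = 6)
N(o) = 3/o (N(o) = (0 + 6)/(o + o) = 6/((2*o)) = 6*(1/(2*o)) = 3/o)
N(-2) + 133*(-113) = 3/(-2) + 133*(-113) = 3*(-½) - 15029 = -3/2 - 15029 = -30061/2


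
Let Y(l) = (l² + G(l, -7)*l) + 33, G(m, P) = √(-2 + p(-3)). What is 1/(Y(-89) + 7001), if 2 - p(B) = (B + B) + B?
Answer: 1/14688 ≈ 6.8083e-5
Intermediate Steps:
p(B) = 2 - 3*B (p(B) = 2 - ((B + B) + B) = 2 - (2*B + B) = 2 - 3*B)
G(m, P) = 3 (G(m, P) = √(-2 + (2 - 3*(-3))) = √(-2 + (2 + 9)) = √(-2 + 11) = √9 = 3)
Y(l) = 33 + l² + 3*l (Y(l) = (l² + 3*l) + 33 = 33 + l² + 3*l)
1/(Y(-89) + 7001) = 1/((33 + (-89)² + 3*(-89)) + 7001) = 1/((33 + 7921 - 267) + 7001) = 1/(7687 + 7001) = 1/14688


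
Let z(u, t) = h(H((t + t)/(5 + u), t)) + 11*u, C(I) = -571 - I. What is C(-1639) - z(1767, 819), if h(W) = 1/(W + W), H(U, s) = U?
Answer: -15044654/819 ≈ -18370.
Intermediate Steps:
h(W) = 1/(2*W)
z(u, t) = 11*u + (5 + u)/(4*t) (z(u, t) = 1/(2*(((t + t)/(5 + u)))) + 11*u = 1/(2*(((2*t)/(5 + u)))) + 11*u = 1/(2*((2*t/(5 + u)))) + 11*u = ((5 + u)/(2*t))/2 + 11*u = (5 + u)/(4*t) + 11*u = 11*u + (5 + u)/(4*t))
C(-1639) - z(1767, 819) = (-571 - 1*(-1639)) - (5 + 1767 + 44*819*1767)/(4*819) = (-571 + 1639) - (5 + 1767 + 63675612)/(4*819) = 1068 - 63677384/(4*819) = 1068 - 1*15919346/819 = 1068 - 15919346/819 = -15044654/819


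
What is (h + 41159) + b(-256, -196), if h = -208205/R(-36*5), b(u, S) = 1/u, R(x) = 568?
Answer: 741443353/18176 ≈ 40792.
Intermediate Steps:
h = -208205/568 ≈ -366.56
(h + 41159) + b(-256, -196) = (-208205/568 + 41159) + 1/(-256) = 23170107/568 - 1/256 = 741443353/18176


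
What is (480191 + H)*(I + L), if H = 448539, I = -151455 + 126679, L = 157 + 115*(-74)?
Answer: -30767896170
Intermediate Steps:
L = -8353 (L = 157 - 8510 = -8353)
I = -24776
(480191 + H)*(I + L) = (480191 + 448539)*(-24776 - 8353) = 928730*(-33129) = -30767896170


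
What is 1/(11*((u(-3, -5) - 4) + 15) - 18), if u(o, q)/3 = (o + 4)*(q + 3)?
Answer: 1/37 ≈ 0.027027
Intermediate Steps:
u(o, q) = 3*(3 + q)*(4 + o) (u(o, q) = 3*((o + 4)*(q + 3)) = 3*((4 + o)*(3 + q)) = 3*((3 + q)*(4 + o)) = 3*(3 + q)*(4 + o))
1/(11*((u(-3, -5) - 4) + 15) - 18) = 1/(11*(((36 + 9*(-3) + 12*(-5) + 3*(-3)*(-5)) - 4) + 15) - 18) = 1/(11*(((36 - 27 - 60 + 45) - 4) + 15) - 18) = 1/(11*((-6 - 4) + 15) - 18) = 1/(11*(-10 + 15) - 18) = 1/(11*5 - 18) = 1/(55 - 18) = 1/37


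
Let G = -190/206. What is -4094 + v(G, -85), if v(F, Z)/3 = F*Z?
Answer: -397457/103 ≈ -3858.8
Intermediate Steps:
G = -95/103 (G = -190*1/206 = -95/103 ≈ -0.92233)
v(F, Z) = 3*F*Z (v(F, Z) = 3*(F*Z) = 3*F*Z)
-4094 + v(G, -85) = -4094 + 3*(-95/103)*(-85) = -4094 + 24225/103 = -397457/103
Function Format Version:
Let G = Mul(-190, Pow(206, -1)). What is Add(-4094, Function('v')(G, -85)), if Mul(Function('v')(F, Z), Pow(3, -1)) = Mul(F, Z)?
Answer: Rational(-397457, 103) ≈ -3858.8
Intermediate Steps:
G = Rational(-95, 103) (G = Mul(-190, Rational(1, 206)) = Rational(-95, 103) ≈ -0.92233)
Function('v')(F, Z) = Mul(3, F, Z) (Function('v')(F, Z) = Mul(3, Mul(F, Z)) = Mul(3, F, Z))
Add(-4094, Function('v')(G, -85)) = Add(-4094, Mul(3, Rational(-95, 103), -85)) = Add(-4094, Rational(24225, 103)) = Rational(-397457, 103)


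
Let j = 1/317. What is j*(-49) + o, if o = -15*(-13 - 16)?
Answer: 137846/317 ≈ 434.85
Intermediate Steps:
j = 1/317 ≈ 0.0031546
o = 435 (o = -15*(-29) = 435)
j*(-49) + o = (1/317)*(-49) + 435 = -49/317 + 435 = 137846/317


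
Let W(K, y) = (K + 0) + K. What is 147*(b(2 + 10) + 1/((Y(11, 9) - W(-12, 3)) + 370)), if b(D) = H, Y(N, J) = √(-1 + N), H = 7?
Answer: 26630912/25871 - 49*√10/51742 ≈ 1029.4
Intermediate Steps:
W(K, y) = 2*K (W(K, y) = K + K = 2*K)
b(D) = 7
147*(b(2 + 10) + 1/((Y(11, 9) - W(-12, 3)) + 370)) = 147*(7 + 1/((√(-1 + 11) - 2*(-12)) + 370)) = 147*(7 + 1/((√10 - 1*(-24)) + 370)) = 147*(7 + 1/((√10 + 24) + 370)) = 147*(7 + 1/((24 + √10) + 370)) = 147*(7 + 1/(394 + √10)) = 1029 + 147/(394 + √10)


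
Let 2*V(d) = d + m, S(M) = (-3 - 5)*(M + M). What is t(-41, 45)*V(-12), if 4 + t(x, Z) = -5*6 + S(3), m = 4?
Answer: 328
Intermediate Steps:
S(M) = -16*M
t(x, Z) = -82 (t(x, Z) = -4 + (-5*6 - 16*3) = -4 + (-30 - 48) = -4 - 78 = -82)
V(d) = 2 + d/2 (V(d) = (d + 4)/2 = (4 + d)/2 = 2 + d/2)
t(-41, 45)*V(-12) = -82*(2 + (½)*(-12)) = -82*(2 - 6) = -82*(-4) = 328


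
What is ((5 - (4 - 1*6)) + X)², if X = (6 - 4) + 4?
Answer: 169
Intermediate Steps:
X = 6 (X = 2 + 4 = 6)
((5 - (4 - 1*6)) + X)² = ((5 - (4 - 1*6)) + 6)² = ((5 - (4 - 6)) + 6)² = ((5 - 1*(-2)) + 6)² = ((5 + 2) + 6)² = (7 + 6)² = 13² = 169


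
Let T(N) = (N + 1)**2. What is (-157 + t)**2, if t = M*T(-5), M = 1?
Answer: 19881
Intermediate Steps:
T(N) = (1 + N)**2
t = 16 (t = 1*(1 - 5)**2 = 1*(-4)**2 = 1*16 = 16)
(-157 + t)**2 = (-157 + 16)**2 = (-141)**2 = 19881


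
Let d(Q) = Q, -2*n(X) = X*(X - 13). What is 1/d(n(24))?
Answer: -1/132 ≈ -0.0075758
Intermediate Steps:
n(X) = -X*(-13 + X)/2 (n(X) = -X*(X - 13)/2 = -X*(-13 + X)/2)
1/d(n(24)) = 1/((½)*24*(13 - 1*24)) = 1/((½)*24*(13 - 24)) = 1/((½)*24*(-11)) = 1/(-132) = -1/132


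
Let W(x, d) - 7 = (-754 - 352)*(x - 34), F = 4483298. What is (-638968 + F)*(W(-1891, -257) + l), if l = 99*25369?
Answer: 17839951666040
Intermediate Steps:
l = 2511531
W(x, d) = 37611 - 1106*x (W(x, d) = 7 + (-754 - 352)*(x - 34) = 7 - 1106*(-34 + x) = 7 + (37604 - 1106*x) = 37611 - 1106*x)
(-638968 + F)*(W(-1891, -257) + l) = (-638968 + 4483298)*((37611 - 1106*(-1891)) + 2511531) = 3844330*((37611 + 2091446) + 2511531) = 3844330*(2129057 + 2511531) = 3844330*4640588 = 17839951666040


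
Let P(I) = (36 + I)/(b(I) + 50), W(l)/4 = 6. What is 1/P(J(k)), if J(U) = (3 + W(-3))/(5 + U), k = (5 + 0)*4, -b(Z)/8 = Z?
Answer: 1034/927 ≈ 1.1154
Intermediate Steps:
W(l) = 24 (W(l) = 4*6 = 24)
b(Z) = -8*Z
k = 20 (k = 5*4 = 20)
J(U) = 27/(5 + U) (J(U) = (3 + 24)/(5 + U) = 27/(5 + U))
P(I) = (36 + I)/(50 - 8*I) (P(I) = (36 + I)/(-8*I + 50) = (36 + I)/(50 - 8*I))
1/P(J(k)) = 1/((-36 - 27/(5 + 20))/(2*(-25 + 4*(27/(5 + 20))))) = 1/((-36 - 27/25)/(2*(-25 + 4*(27/25)))) = 1/((-36 - 27/25)/(2*(-25 + 4*(27*(1/25))))) = 1/((-36 - 1*27/25)/(2*(-25 + 4*(27/25)))) = 1/((-36 - 27/25)/(2*(-25 + 108/25))) = 1/((½)*(-927/25)/(-517/25)) = 1/((½)*(-25/517)*(-927/25)) = 1/(927/1034) = 1034/927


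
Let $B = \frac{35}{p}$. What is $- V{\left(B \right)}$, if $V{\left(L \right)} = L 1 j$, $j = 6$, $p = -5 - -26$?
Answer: $-10$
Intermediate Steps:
$p = 21$ ($p = -5 + 26 = 21$)
$B = \frac{5}{3}$ ($B = \frac{35}{21} = 35 \cdot \frac{1}{21} = \frac{5}{3} \approx 1.6667$)
$V{\left(L \right)} = 6 L$ ($V{\left(L \right)} = L 1 \cdot 6 = L 6 = 6 L$)
$- V{\left(B \right)} = - \frac{6 \cdot 5}{3} = \left(-1\right) 10 = -10$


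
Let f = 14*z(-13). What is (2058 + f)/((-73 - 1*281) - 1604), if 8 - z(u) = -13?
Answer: -1176/979 ≈ -1.2012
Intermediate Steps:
z(u) = 21 (z(u) = 8 - 1*(-13) = 8 + 13 = 21)
f = 294 (f = 14*21 = 294)
(2058 + f)/((-73 - 1*281) - 1604) = (2058 + 294)/((-73 - 1*281) - 1604) = 2352/((-73 - 281) - 1604) = 2352/(-354 - 1604) = 2352/(-1958) = 2352*(-1/1958) = -1176/979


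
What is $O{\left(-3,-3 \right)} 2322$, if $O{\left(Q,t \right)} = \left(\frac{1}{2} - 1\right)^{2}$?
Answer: $\frac{1161}{2} \approx 580.5$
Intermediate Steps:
$O{\left(Q,t \right)} = \frac{1}{4}$ ($O{\left(Q,t \right)} = \left(\frac{1}{2} - 1\right)^{2} = \left(- \frac{1}{2}\right)^{2} = \frac{1}{4}$)
$O{\left(-3,-3 \right)} 2322 = \frac{1}{4} \cdot 2322 = \frac{1161}{2}$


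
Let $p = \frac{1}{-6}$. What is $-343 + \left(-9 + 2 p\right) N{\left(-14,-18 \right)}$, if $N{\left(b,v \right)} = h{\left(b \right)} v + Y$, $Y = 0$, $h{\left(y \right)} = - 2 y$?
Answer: $4361$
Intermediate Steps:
$p = - \frac{1}{6} \approx -0.16667$
$N{\left(b,v \right)} = - 2 b v$ ($N{\left(b,v \right)} = - 2 b v + 0 = - 2 b v$)
$-343 + \left(-9 + 2 p\right) N{\left(-14,-18 \right)} = -343 + \left(-9 + 2 \left(- \frac{1}{6}\right)\right) \left(\left(-2\right) \left(-14\right) \left(-18\right)\right) = -343 + \left(-9 - \frac{1}{3}\right) \left(-504\right) = -343 - -4704 = -343 + 4704 = 4361$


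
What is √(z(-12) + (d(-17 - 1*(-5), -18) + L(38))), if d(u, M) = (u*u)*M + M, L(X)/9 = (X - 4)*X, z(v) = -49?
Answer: √8969 ≈ 94.705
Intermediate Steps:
L(X) = 9*X*(-4 + X) (L(X) = 9*((X - 4)*X) = 9*((-4 + X)*X) = 9*(X*(-4 + X)) = 9*X*(-4 + X))
d(u, M) = M + M*u² (d(u, M) = u²*M + M = M*u² + M = M + M*u²)
√(z(-12) + (d(-17 - 1*(-5), -18) + L(38))) = √(-49 + (-18*(1 + (-17 - 1*(-5))²) + 9*38*(-4 + 38))) = √(-49 + (-18*(1 + (-17 + 5)²) + 9*38*34)) = √(-49 + (-18*(1 + (-12)²) + 11628)) = √(-49 + (-18*(1 + 144) + 11628)) = √(-49 + (-18*145 + 11628)) = √(-49 + (-2610 + 11628)) = √(-49 + 9018) = √8969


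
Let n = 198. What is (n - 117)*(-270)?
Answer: -21870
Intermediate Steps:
(n - 117)*(-270) = (198 - 117)*(-270) = 81*(-270) = -21870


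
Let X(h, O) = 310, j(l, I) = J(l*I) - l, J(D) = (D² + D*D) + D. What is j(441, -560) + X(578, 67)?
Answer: 121978236109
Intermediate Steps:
J(D) = D + 2*D² (J(D) = (D² + D²) + D = 2*D² + D = D + 2*D²)
j(l, I) = -l + I*l*(1 + 2*I*l) (j(l, I) = (l*I)*(1 + 2*(l*I)) - l = (I*l)*(1 + 2*(I*l)) - l = (I*l)*(1 + 2*I*l) - l = I*l*(1 + 2*I*l) - l = -l + I*l*(1 + 2*I*l))
j(441, -560) + X(578, 67) = 441*(-1 - 560*(1 + 2*(-560)*441)) + 310 = 441*(-1 - 560*(1 - 493920)) + 310 = 441*(-1 - 560*(-493919)) + 310 = 441*(-1 + 276594640) + 310 = 441*276594639 + 310 = 121978235799 + 310 = 121978236109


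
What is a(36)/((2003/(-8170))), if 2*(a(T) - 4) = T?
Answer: -179740/2003 ≈ -89.735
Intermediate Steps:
a(T) = 4 + T/2
a(36)/((2003/(-8170))) = (4 + (½)*36)/((2003/(-8170))) = (4 + 18)/((2003*(-1/8170))) = 22/(-2003/8170) = 22*(-8170/2003) = -179740/2003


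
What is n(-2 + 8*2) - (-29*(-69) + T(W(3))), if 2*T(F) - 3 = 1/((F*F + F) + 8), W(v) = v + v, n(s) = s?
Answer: -198851/100 ≈ -1988.5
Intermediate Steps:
W(v) = 2*v
T(F) = 3/2 + 1/(2*(8 + F + F²)) (T(F) = 3/2 + 1/(2*((F*F + F) + 8)) = 3/2 + 1/(2*((F² + F) + 8)) = 3/2 + 1/(2*((F + F²) + 8)) = 3/2 + 1/(2*(8 + F + F²)))
n(-2 + 8*2) - (-29*(-69) + T(W(3))) = (-2 + 8*2) - (-29*(-69) + (25 + 3*(2*3) + 3*(2*3)²)/(2*(8 + 2*3 + (2*3)²))) = (-2 + 16) - (2001 + (25 + 3*6 + 3*6²)/(2*(8 + 6 + 6²))) = 14 - (2001 + (25 + 18 + 3*36)/(2*(8 + 6 + 36))) = 14 - (2001 + (½)*(25 + 18 + 108)/50) = 14 - (2001 + (½)*(1/50)*151) = 14 - (2001 + 151/100) = 14 - 1*200251/100 = 14 - 200251/100 = -198851/100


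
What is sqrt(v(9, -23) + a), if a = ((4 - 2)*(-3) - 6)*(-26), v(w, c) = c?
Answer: 17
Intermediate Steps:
a = 312 (a = (2*(-3) - 6)*(-26) = (-6 - 6)*(-26) = -12*(-26) = 312)
sqrt(v(9, -23) + a) = sqrt(-23 + 312) = sqrt(289) = 17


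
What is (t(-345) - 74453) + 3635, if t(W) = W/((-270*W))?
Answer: -19120861/270 ≈ -70818.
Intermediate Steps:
t(W) = -1/270 (t(W) = W*(-1/(270*W)) = -1/270)
(t(-345) - 74453) + 3635 = (-1/270 - 74453) + 3635 = -20102311/270 + 3635 = -19120861/270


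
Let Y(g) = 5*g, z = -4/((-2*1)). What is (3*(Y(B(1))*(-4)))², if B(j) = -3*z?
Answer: 129600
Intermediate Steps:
z = 2 (z = -4/(-2) = -4*(-½) = 2)
B(j) = -6 (B(j) = -3*2 = -6)
(3*(Y(B(1))*(-4)))² = (3*((5*(-6))*(-4)))² = (3*(-30*(-4)))² = (3*120)² = 360² = 129600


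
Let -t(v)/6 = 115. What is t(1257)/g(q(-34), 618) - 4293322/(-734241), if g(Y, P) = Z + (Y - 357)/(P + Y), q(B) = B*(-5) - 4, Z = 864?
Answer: 502035649442/99443398317 ≈ 5.0485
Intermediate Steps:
t(v) = -690 (t(v) = -6*115 = -690)
q(B) = -4 - 5*B (q(B) = -5*B - 4 = -4 - 5*B)
g(Y, P) = 864 + (-357 + Y)/(P + Y) (g(Y, P) = 864 + (Y - 357)/(P + Y) = 864 + (-357 + Y)/(P + Y))
t(1257)/g(q(-34), 618) - 4293322/(-734241) = -690*(618 + (-4 - 5*(-34)))/(-357 + 864*618 + 865*(-4 - 5*(-34))) - 4293322/(-734241) = -690*(618 + (-4 + 170))/(-357 + 533952 + 865*(-4 + 170)) - 4293322*(-1/734241) = -690*(618 + 166)/(-357 + 533952 + 865*166) + 4293322/734241 = -690*784/(-357 + 533952 + 143590) + 4293322/734241 = -690/((1/784)*677185) + 4293322/734241 = -690/677185/784 + 4293322/734241 = -690*784/677185 + 4293322/734241 = -108192/135437 + 4293322/734241 = 502035649442/99443398317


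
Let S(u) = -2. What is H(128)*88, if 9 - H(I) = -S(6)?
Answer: 616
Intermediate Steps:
H(I) = 7 (H(I) = 9 - (-1)*(-2) = 9 - 1*2 = 9 - 2 = 7)
H(128)*88 = 7*88 = 616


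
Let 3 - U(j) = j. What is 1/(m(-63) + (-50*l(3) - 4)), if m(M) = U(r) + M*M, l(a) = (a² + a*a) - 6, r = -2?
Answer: 1/3370 ≈ 0.00029674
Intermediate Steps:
U(j) = 3 - j
l(a) = -6 + 2*a² (l(a) = (a² + a²) - 6 = 2*a² - 6 = -6 + 2*a²)
m(M) = 5 + M² (m(M) = (3 - 1*(-2)) + M*M = (3 + 2) + M² = 5 + M²)
1/(m(-63) + (-50*l(3) - 4)) = 1/((5 + (-63)²) + (-50*(-6 + 2*3²) - 4)) = 1/((5 + 3969) + (-50*(-6 + 2*9) - 4)) = 1/(3974 + (-50*(-6 + 18) - 4)) = 1/(3974 + (-50*12 - 4)) = 1/(3974 + (-600 - 4)) = 1/(3974 - 604) = 1/3370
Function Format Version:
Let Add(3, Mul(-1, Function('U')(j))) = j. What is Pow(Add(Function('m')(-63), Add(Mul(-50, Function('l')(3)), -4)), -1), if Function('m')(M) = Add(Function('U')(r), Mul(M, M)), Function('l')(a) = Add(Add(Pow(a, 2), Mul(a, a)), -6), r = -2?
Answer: Rational(1, 3370) ≈ 0.00029674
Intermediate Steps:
Function('U')(j) = Add(3, Mul(-1, j))
Function('l')(a) = Add(-6, Mul(2, Pow(a, 2))) (Function('l')(a) = Add(Add(Pow(a, 2), Pow(a, 2)), -6) = Add(Mul(2, Pow(a, 2)), -6) = Add(-6, Mul(2, Pow(a, 2))))
Function('m')(M) = Add(5, Pow(M, 2)) (Function('m')(M) = Add(Add(3, Mul(-1, -2)), Mul(M, M)) = Add(Add(3, 2), Pow(M, 2)) = Add(5, Pow(M, 2)))
Pow(Add(Function('m')(-63), Add(Mul(-50, Function('l')(3)), -4)), -1) = Pow(Add(Add(5, Pow(-63, 2)), Add(Mul(-50, Add(-6, Mul(2, Pow(3, 2)))), -4)), -1) = Pow(Add(Add(5, 3969), Add(Mul(-50, Add(-6, Mul(2, 9))), -4)), -1) = Pow(Add(3974, Add(Mul(-50, Add(-6, 18)), -4)), -1) = Pow(Add(3974, Add(Mul(-50, 12), -4)), -1) = Pow(Add(3974, Add(-600, -4)), -1) = Pow(Add(3974, -604), -1) = Pow(3370, -1) = Rational(1, 3370)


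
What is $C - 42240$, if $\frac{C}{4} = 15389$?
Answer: $19316$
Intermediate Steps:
$C = 61556$ ($C = 4 \cdot 15389 = 61556$)
$C - 42240 = 61556 - 42240 = 19316$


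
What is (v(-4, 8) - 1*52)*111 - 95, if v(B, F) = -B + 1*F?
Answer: -4535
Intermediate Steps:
v(B, F) = F - B (v(B, F) = -B + F = F - B)
(v(-4, 8) - 1*52)*111 - 95 = ((8 - 1*(-4)) - 1*52)*111 - 95 = ((8 + 4) - 52)*111 - 95 = (12 - 52)*111 - 95 = -40*111 - 95 = -4440 - 95 = -4535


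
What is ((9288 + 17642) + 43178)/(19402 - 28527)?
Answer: -70108/9125 ≈ -7.6831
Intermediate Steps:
((9288 + 17642) + 43178)/(19402 - 28527) = (26930 + 43178)/(-9125) = 70108*(-1/9125) = -70108/9125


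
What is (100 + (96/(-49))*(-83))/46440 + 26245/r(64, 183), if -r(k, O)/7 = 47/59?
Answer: -125842786651/26737830 ≈ -4706.5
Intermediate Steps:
r(k, O) = -329/59
(100 + (96/(-49))*(-83))/46440 + 26245/r(64, 183) = (100 + (96/(-49))*(-83))/46440 + 26245/(-329/59) = (100 + (96*(-1/49))*(-83))*(1/46440) + 26245*(-59/329) = (100 - 96/49*(-83))*(1/46440) - 1548455/329 = (100 + 7968/49)*(1/46440) - 1548455/329 = (12868/49)*(1/46440) - 1548455/329 = 3217/568890 - 1548455/329 = -125842786651/26737830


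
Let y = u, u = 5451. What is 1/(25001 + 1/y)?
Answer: 5451/136280452 ≈ 3.9998e-5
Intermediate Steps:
y = 5451
1/(25001 + 1/y) = 1/(25001 + 1/5451) = 1/(136280452/5451) = 5451/136280452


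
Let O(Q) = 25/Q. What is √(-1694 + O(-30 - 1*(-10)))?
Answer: I*√6781/2 ≈ 41.173*I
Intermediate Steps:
√(-1694 + O(-30 - 1*(-10))) = √(-1694 + 25/(-30 - 1*(-10))) = √(-1694 + 25/(-30 + 10)) = √(-1694 + 25/(-20)) = √(-1694 + 25*(-1/20)) = √(-1694 - 5/4) = √(-6781/4) = I*√6781/2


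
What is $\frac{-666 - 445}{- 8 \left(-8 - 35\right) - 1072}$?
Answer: $\frac{1111}{728} \approx 1.5261$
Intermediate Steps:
$\frac{-666 - 445}{- 8 \left(-8 - 35\right) - 1072} = - \frac{1111}{\left(-8\right) \left(-43\right) - 1072} = - \frac{1111}{344 - 1072} = - \frac{1111}{-728} = \left(-1111\right) \left(- \frac{1}{728}\right) = \frac{1111}{728}$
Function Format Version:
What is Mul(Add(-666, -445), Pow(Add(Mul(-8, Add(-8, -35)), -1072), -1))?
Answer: Rational(1111, 728) ≈ 1.5261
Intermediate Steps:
Mul(Add(-666, -445), Pow(Add(Mul(-8, Add(-8, -35)), -1072), -1)) = Mul(-1111, Pow(Add(Mul(-8, -43), -1072), -1)) = Mul(-1111, Pow(Add(344, -1072), -1)) = Mul(-1111, Pow(-728, -1)) = Mul(-1111, Rational(-1, 728)) = Rational(1111, 728)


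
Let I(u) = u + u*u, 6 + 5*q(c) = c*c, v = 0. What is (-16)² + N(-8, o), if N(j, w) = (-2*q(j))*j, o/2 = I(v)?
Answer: 2208/5 ≈ 441.60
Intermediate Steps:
q(c) = -6/5 + c²/5 (q(c) = -6/5 + (c*c)/5 = -6/5 + c²/5)
I(u) = u + u²
o = 0 (o = 2*(0*(1 + 0)) = 2*(0*1) = 2*0 = 0)
N(j, w) = j*(12/5 - 2*j²/5) (N(j, w) = (-2*(-6/5 + j²/5))*j = (12/5 - 2*j²/5)*j = j*(12/5 - 2*j²/5))
(-16)² + N(-8, o) = (-16)² + (⅖)*(-8)*(6 - 1*(-8)²) = 256 + (⅖)*(-8)*(6 - 1*64) = 256 + (⅖)*(-8)*(6 - 64) = 256 + (⅖)*(-8)*(-58) = 256 + 928/5 = 2208/5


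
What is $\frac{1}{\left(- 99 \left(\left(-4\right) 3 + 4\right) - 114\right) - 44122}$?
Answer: $- \frac{1}{43444} \approx -2.3018 \cdot 10^{-5}$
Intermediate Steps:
$\frac{1}{\left(- 99 \left(\left(-4\right) 3 + 4\right) - 114\right) - 44122} = \frac{1}{\left(- 99 \left(-12 + 4\right) - 114\right) - 44122} = \frac{1}{\left(\left(-99\right) \left(-8\right) - 114\right) - 44122} = \frac{1}{\left(792 - 114\right) - 44122} = \frac{1}{678 - 44122} = \frac{1}{-43444} = - \frac{1}{43444}$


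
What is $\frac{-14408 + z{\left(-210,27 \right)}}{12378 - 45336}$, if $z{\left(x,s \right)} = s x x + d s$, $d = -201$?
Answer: $- \frac{1170865}{32958} \approx -35.526$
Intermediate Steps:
$z{\left(x,s \right)} = - 201 s + s x^{2}$ ($z{\left(x,s \right)} = s x x - 201 s = s x^{2} - 201 s = - 201 s + s x^{2}$)
$\frac{-14408 + z{\left(-210,27 \right)}}{12378 - 45336} = \frac{-14408 + 27 \left(-201 + \left(-210\right)^{2}\right)}{12378 - 45336} = \frac{-14408 + 27 \left(-201 + 44100\right)}{-32958} = \left(-14408 + 27 \cdot 43899\right) \left(- \frac{1}{32958}\right) = \left(-14408 + 1185273\right) \left(- \frac{1}{32958}\right) = 1170865 \left(- \frac{1}{32958}\right) = - \frac{1170865}{32958}$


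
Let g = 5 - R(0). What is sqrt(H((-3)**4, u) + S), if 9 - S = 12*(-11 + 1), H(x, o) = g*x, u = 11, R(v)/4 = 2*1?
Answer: I*sqrt(114) ≈ 10.677*I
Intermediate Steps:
R(v) = 8 (R(v) = 4*(2*1) = 4*2 = 8)
g = -3 (g = 5 - 1*8 = 5 - 8 = -3)
H(x, o) = -3*x
S = 129 (S = 9 - 12*(-11 + 1) = 9 - 12*(-10) = 9 - 1*(-120) = 9 + 120 = 129)
sqrt(H((-3)**4, u) + S) = sqrt(-3*(-3)**4 + 129) = sqrt(-3*81 + 129) = sqrt(-243 + 129) = sqrt(-114) = I*sqrt(114)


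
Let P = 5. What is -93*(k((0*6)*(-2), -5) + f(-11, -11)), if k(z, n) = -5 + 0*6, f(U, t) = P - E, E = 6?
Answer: 558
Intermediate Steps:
f(U, t) = -1 (f(U, t) = 5 - 1*6 = 5 - 6 = -1)
k(z, n) = -5 (k(z, n) = -5 + 0 = -5)
-93*(k((0*6)*(-2), -5) + f(-11, -11)) = -93*(-5 - 1) = -93*(-6) = 558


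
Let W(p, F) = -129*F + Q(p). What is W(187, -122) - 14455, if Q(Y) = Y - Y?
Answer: 1283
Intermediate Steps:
Q(Y) = 0
W(p, F) = -129*F (W(p, F) = -129*F + 0 = -129*F)
W(187, -122) - 14455 = -129*(-122) - 14455 = 15738 - 14455 = 1283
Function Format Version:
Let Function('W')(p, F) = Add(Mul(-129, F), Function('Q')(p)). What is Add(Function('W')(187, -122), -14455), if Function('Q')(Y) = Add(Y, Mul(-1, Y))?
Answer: 1283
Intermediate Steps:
Function('Q')(Y) = 0
Function('W')(p, F) = Mul(-129, F) (Function('W')(p, F) = Add(Mul(-129, F), 0) = Mul(-129, F))
Add(Function('W')(187, -122), -14455) = Add(Mul(-129, -122), -14455) = Add(15738, -14455) = 1283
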